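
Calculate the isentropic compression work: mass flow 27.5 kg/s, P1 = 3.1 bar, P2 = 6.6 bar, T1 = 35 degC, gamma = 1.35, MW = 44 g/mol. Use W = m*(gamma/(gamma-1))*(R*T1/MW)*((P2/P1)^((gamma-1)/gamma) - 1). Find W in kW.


Isentropic work: W = m*(gamma/(gamma-1))*(R*T1/MW)*((P2/P1)^((gamma-1)/gamma) - 1)
T1 = 35 + 273.15 = 308.15 K
Pressure ratio = 6.6 / 3.1 = 2.12903
Exponent = (1.35 - 1)/1.35 = 0.259259
(P2/P1)^exp - 1 = 2.12903^0.259259 - 1 = 0.216421
W = 27.5 * 1.35 / 0.35 * 8.314 * 308.15 / 44 * 0.216421 = 1337

1337 kW


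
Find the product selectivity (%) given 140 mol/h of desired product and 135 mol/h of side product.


Selectivity = desired / (desired + undesired) * 100
Total products = 140 + 135 = 275 mol/h
S = 140 / 275 * 100
= 0.5091 * 100
= 50.91 %

50.91 %


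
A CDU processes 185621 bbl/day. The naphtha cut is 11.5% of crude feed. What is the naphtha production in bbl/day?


Crude throughput = 185621 bbl/day
Fraction yield = 11.5%
yield = throughput * fraction / 100
yield = 185621 * 11.5 / 100 = 21346.415

21346.415 bbl/day


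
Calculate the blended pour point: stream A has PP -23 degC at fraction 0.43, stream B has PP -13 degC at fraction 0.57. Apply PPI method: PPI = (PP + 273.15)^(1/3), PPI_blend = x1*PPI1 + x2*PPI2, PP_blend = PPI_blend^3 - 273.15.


PPI_1 = (-23 + 273.15)^(1/3) = 6.300865
PPI_2 = (-13 + 273.15)^(1/3) = 6.383731
PPI_blend = 0.43 * 6.300865 + 0.57 * 6.383731 = 6.348099
PP_blend = 6.348099^3 - 273.15 = 255.818 - 273.15 = -17.33

-17.33 degC


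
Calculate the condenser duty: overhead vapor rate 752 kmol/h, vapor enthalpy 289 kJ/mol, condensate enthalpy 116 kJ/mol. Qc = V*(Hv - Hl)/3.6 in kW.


Qc = 752 * (289 - 116) / 3.6 = 752 * 173 / 3.6 = 36140

36140 kW


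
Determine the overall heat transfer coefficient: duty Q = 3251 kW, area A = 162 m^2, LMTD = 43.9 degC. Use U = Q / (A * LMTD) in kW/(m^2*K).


From Q = U*A*LMTD, U = Q / (A * LMTD)
U = 3251 / (162 * 43.9) = 3251 / 7111.8 = 0.4571

0.4571 kW/(m^2*K)


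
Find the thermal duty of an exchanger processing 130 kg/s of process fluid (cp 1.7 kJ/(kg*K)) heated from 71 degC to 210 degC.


Q = m_dot * cp * delta_T
delta_T = 210 - 71 = 139 K
Q = 130 * 1.7 * 139
= 221 * 139
= 30719 kW

30719 kW


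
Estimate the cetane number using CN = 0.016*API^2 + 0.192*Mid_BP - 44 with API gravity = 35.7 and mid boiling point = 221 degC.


CN = 0.016 * 35.7^2 + 0.192 * 221 - 44
CN = 20.39184 + 42.432 - 44 = 18.82384

18.82384


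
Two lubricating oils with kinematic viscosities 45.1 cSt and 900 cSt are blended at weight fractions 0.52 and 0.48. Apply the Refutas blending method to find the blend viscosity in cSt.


Refutas method: VBN_i = 14.534*ln(ln(visc_i + 0.8)) + 10.975, blended linearly by mass fraction; since VBN is linear in VBI_i = ln(ln(visc_i + 0.8)) and the fractions sum to 1, blend VBI directly: visc = exp(exp(VBI_blend)) - 0.8
VBI_1 = ln(ln(45.1 + 0.8)) = 1.34194
VBI_2 = ln(ln(900 + 0.8)) = 1.91741
VBI_blend = 0.52 * 1.34194 + 0.48 * 1.91741 = 1.61817
visc_blend = exp(exp(1.61817)) - 0.8 = 154.3

154.3 cSt


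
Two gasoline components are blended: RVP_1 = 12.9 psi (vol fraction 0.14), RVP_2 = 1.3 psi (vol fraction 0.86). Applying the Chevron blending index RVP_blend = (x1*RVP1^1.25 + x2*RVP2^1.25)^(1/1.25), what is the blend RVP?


Chevron index: RVP_blend = (sum xi*RVPi^1.25)^(1/1.25)
RVP^1.25 terms: 0.14 * 12.9^1.25 + 0.86 * 1.3^1.25 = 4.61646
RVP_blend = 4.61646^(1/1.25) = 3.400

3.400 psi


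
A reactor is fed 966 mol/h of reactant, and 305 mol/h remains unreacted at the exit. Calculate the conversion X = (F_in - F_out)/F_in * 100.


X = (F_in - F_out) / F_in * 100
Moles reacted = 966 - 305 = 661
X = 661 / 966 * 100
= 0.6843 * 100
= 68.43 %

68.43 %


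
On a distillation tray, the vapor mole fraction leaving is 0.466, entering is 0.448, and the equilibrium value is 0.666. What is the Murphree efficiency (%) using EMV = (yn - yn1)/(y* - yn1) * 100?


Murphree vapor efficiency: EMV = (y_n - y_(n-1)) / (y*_n - y_(n-1)) * 100
EMV = (0.466 - 0.448) / (0.666 - 0.448) * 100 = 0.018 / 0.218 * 100 = 8.257

8.257 %


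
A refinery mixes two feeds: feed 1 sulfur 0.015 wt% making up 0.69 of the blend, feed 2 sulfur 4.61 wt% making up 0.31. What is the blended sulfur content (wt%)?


Linear sulfur blending: S_blend = x1*S1 + x2*S2
Contribution 1: 0.69 * 0.015 = 0.01035 wt%
Contribution 2: 0.31 * 4.61 = 1.4291 wt%
S_blend = 0.01035 + 1.4291 = 1.43945

1.43945 wt%


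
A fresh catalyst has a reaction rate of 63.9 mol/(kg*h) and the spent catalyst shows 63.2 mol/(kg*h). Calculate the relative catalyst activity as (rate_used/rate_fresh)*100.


Activity (%) = (rate_used / rate_fresh) * 100
rate_used = 63.2, rate_fresh = 63.9
= (63.2 / 63.9) * 100
= 0.9890 * 100 = 98.90

98.90 %


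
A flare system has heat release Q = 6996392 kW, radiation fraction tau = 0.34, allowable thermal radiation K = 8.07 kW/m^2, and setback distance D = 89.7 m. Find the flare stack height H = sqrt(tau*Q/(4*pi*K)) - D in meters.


tau*Q/(4*pi*K) = 0.34 * 6996392 / (4 * pi * 8.07) = 23456.8
sqrt(23456.8) = 153.156
H = 153.156 - 89.7 = 63.46

63.46 m


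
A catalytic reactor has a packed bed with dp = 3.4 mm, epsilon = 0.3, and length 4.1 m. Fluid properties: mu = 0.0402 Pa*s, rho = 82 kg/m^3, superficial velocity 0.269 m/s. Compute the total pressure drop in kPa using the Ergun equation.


dp = 3.4 mm = 0.0034 m
Viscous term = 150*0.0402*0.269*(1-0.3)^2 / (0.0034^2*0.3^3) = 2546500
Inertial term = 1.75*82*0.269^2*(1-0.3) / (0.0034*0.3^3) = 79179.3
dP/L = 2546500 + 79179.3 = 2625680 Pa/m
dP = 2625680 * 4.1 / 1000 = 10770 kPa

10770 kPa


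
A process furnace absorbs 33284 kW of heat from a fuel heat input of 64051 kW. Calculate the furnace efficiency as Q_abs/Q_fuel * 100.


Furnace efficiency = Q_absorbed / Q_fuel * 100
= 33284 / 64051 * 100 = 51.96

51.96 %


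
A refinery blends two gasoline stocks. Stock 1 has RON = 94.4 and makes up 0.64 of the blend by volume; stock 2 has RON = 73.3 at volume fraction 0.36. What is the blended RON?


Linear blending: RON_blend = sum(vi * RONi)
Contribution 1: 0.64 * 94.4 = 60.416
Contribution 2: 0.36 * 73.3 = 26.388
RON_blend = 60.416 + 26.388 = 86.804

86.804


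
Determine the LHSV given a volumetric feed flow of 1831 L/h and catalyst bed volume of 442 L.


LHSV = volumetric feed rate / catalyst volume
= 1831 L/h / 442 L
= 4.143 h^-1

4.143 h^-1


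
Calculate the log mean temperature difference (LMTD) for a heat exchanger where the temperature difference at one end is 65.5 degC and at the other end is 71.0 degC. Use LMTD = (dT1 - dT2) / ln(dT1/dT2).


LMTD = (dT1 - dT2) / ln(dT1/dT2)
= (65.5 - 71.0) / ln(65.5 / 71.0) = -5.5 / -0.0806297 = 68.21

68.21 degC


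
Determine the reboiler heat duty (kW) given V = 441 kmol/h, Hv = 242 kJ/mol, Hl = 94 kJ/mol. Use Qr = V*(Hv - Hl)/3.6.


Qr = 441 * (242 - 94) / 3.6 = 441 * 148 / 3.6 = 18130

18130 kW


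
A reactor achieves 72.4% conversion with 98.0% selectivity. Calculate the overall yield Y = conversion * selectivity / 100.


Overall yield = conversion (%) * selectivity (%) / 100
Conversion = 72.4%, Selectivity = 98.0%
Y = 72.4 * 98.0 / 100
= 70.952 %

70.952 %


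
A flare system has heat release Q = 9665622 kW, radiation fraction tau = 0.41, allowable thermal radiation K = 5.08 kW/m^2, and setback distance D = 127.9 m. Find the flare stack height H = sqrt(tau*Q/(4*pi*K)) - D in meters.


tau*Q/(4*pi*K) = 0.41 * 9665622 / (4 * pi * 5.08) = 62078.3
sqrt(62078.3) = 249.155
H = 249.155 - 127.9 = 121.3

121.3 m


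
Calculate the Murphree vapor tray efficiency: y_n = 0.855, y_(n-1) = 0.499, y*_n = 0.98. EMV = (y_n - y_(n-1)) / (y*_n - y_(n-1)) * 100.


Murphree vapor efficiency: EMV = (y_n - y_(n-1)) / (y*_n - y_(n-1)) * 100
EMV = (0.855 - 0.499) / (0.98 - 0.499) * 100 = 0.356 / 0.481 * 100 = 74.01

74.01 %


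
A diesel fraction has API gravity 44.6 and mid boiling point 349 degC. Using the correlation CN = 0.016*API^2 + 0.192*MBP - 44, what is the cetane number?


CN = 0.016 * 44.6^2 + 0.192 * 349 - 44
CN = 31.82656 + 67.008 - 44 = 54.83456

54.83456


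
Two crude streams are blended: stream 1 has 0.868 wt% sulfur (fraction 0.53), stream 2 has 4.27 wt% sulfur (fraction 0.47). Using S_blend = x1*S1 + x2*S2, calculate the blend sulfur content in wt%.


Linear sulfur blending: S_blend = x1*S1 + x2*S2
Contribution 1: 0.53 * 0.868 = 0.46004 wt%
Contribution 2: 0.47 * 4.27 = 2.0069 wt%
S_blend = 0.46004 + 2.0069 = 2.46694

2.46694 wt%


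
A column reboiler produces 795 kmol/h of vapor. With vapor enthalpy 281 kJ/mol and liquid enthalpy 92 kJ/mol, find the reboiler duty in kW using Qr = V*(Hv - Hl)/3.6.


Qr = 795 * (281 - 92) / 3.6 = 795 * 189 / 3.6 = 41740

41740 kW


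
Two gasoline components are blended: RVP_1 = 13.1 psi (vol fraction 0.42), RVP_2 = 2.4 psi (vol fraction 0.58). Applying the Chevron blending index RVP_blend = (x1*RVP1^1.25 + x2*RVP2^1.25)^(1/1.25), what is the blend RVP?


Chevron index: RVP_blend = (sum xi*RVPi^1.25)^(1/1.25)
RVP^1.25 terms: 0.42 * 13.1^1.25 + 0.58 * 2.4^1.25 = 12.2
RVP_blend = 12.2^(1/1.25) = 7.398

7.398 psi


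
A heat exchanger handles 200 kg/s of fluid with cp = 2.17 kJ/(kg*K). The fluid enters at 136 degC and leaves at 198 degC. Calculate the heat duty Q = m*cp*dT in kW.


Q = m_dot * cp * delta_T
delta_T = 198 - 136 = 62 K
Q = 200 * 2.17 * 62
= 434 * 62
= 26908 kW

26908 kW


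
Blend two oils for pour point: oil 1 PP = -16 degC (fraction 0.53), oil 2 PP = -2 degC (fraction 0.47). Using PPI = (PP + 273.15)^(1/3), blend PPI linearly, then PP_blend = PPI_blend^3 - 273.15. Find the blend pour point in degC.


PPI_1 = (-16 + 273.15)^(1/3) = 6.359098
PPI_2 = (-2 + 273.15)^(1/3) = 6.472467
PPI_blend = 0.53 * 6.359098 + 0.47 * 6.472467 = 6.412381
PP_blend = 6.412381^3 - 273.15 = 263.6683 - 273.15 = -9.48

-9.48 degC


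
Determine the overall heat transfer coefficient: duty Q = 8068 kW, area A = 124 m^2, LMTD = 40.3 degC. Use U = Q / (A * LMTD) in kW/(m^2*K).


From Q = U*A*LMTD, U = Q / (A * LMTD)
U = 8068 / (124 * 40.3) = 8068 / 4997.2 = 1.615

1.615 kW/(m^2*K)


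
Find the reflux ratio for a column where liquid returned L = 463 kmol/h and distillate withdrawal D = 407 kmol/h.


Reflux ratio definition: R = L / D (liquid returned / distillate withdrawn)
L = 463 kmol/h, D = 407 kmol/h
R = 463 / 407 = 1.138

1.138


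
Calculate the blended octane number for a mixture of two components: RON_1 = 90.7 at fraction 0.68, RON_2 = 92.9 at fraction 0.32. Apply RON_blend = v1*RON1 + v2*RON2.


Linear blending: RON_blend = sum(vi * RONi)
Contribution 1: 0.68 * 90.7 = 61.676
Contribution 2: 0.32 * 92.9 = 29.728
RON_blend = 61.676 + 29.728 = 91.404

91.404


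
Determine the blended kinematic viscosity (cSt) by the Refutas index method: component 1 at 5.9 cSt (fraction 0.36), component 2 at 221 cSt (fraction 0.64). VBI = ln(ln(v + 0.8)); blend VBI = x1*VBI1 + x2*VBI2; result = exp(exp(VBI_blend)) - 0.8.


Refutas method: VBN_i = 14.534*ln(ln(visc_i + 0.8)) + 10.975, blended linearly by mass fraction; since VBN is linear in VBI_i = ln(ln(visc_i + 0.8)) and the fractions sum to 1, blend VBI directly: visc = exp(exp(VBI_blend)) - 0.8
VBI_1 = ln(ln(5.9 + 0.8)) = 0.642962
VBI_2 = ln(ln(221 + 0.8)) = 1.68673
VBI_blend = 0.36 * 0.642962 + 0.64 * 1.68673 = 1.31097
visc_blend = exp(exp(1.31097)) - 0.8 = 40.04

40.04 cSt


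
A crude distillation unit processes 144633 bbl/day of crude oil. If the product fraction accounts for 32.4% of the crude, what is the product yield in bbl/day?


Crude throughput = 144633 bbl/day
Fraction yield = 32.4%
yield = throughput * fraction / 100
yield = 144633 * 32.4 / 100 = 46861.092

46861.092 bbl/day


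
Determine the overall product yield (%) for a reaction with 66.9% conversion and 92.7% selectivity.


Overall yield = conversion (%) * selectivity (%) / 100
Conversion = 66.9%, Selectivity = 92.7%
Y = 66.9 * 92.7 / 100
= 62.0163 %

62.0163 %


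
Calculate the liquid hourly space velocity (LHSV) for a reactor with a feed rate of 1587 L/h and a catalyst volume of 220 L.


LHSV = volumetric feed rate / catalyst volume
= 1587 L/h / 220 L
= 7.214 h^-1

7.214 h^-1


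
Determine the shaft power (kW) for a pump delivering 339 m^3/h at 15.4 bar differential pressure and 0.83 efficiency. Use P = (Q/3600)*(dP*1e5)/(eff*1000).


Q = 339 / 3600 = 0.0941667 m^3/s
P = 0.0941667 * (15.4 * 1e5) / 0.83 / 1000 = 174.7

174.7 kW


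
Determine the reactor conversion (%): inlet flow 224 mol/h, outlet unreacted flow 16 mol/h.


X = (F_in - F_out) / F_in * 100
Moles reacted = 224 - 16 = 208
X = 208 / 224 * 100
= 0.9286 * 100
= 92.86 %

92.86 %


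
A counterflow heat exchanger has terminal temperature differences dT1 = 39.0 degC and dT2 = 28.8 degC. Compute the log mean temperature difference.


LMTD = (dT1 - dT2) / ln(dT1/dT2)
= (39.0 - 28.8) / ln(39.0 / 28.8) = 10.2 / 0.303186 = 33.64

33.64 degC


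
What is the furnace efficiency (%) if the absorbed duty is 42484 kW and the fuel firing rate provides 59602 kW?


Furnace efficiency = Q_absorbed / Q_fuel * 100
= 42484 / 59602 * 100 = 71.28

71.28 %


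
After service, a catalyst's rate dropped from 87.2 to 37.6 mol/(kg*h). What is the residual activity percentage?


Activity (%) = (rate_used / rate_fresh) * 100
rate_used = 37.6, rate_fresh = 87.2
= (37.6 / 87.2) * 100
= 0.4312 * 100 = 43.12

43.12 %


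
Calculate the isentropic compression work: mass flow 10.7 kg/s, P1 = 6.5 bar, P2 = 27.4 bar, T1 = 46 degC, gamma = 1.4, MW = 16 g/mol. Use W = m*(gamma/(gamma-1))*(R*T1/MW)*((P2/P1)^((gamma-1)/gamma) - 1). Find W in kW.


Isentropic work: W = m*(gamma/(gamma-1))*(R*T1/MW)*((P2/P1)^((gamma-1)/gamma) - 1)
T1 = 46 + 273.15 = 319.15 K
Pressure ratio = 27.4 / 6.5 = 4.21538
Exponent = (1.4 - 1)/1.4 = 0.285714
(P2/P1)^exp - 1 = 4.21538^0.285714 - 1 = 0.508428
W = 10.7 * 1.4 / 0.4 * 8.314 * 319.15 / 16 * 0.508428 = 3158

3158 kW


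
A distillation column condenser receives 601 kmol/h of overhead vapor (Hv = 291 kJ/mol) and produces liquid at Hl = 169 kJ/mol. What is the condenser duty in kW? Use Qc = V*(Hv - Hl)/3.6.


Qc = 601 * (291 - 169) / 3.6 = 601 * 122 / 3.6 = 20370

20370 kW


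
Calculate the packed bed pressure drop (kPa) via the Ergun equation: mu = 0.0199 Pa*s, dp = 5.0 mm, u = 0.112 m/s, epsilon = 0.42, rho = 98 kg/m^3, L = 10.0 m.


dp = 5.0 mm = 0.005 m
Viscous term = 150*0.0199*0.112*(1-0.42)^2 / (0.005^2*0.42^3) = 60719.8
Inertial term = 1.75*98*0.112^2*(1-0.42) / (0.005*0.42^3) = 3368.3
dP/L = 60719.8 + 3368.3 = 64088.1 Pa/m
dP = 64088.1 * 10.0 / 1000 = 640.9 kPa

640.9 kPa


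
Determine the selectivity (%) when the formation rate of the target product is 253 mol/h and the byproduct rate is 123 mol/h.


Selectivity = desired / (desired + undesired) * 100
Total products = 253 + 123 = 376 mol/h
S = 253 / 376 * 100
= 0.6729 * 100
= 67.29 %

67.29 %


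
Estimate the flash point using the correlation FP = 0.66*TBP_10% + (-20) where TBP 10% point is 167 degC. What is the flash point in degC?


FP = 0.66 * 167 + (-20) = 90.22

90.22 degC


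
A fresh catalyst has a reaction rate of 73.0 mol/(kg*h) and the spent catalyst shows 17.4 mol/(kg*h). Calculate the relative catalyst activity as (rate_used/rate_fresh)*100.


Activity (%) = (rate_used / rate_fresh) * 100
rate_used = 17.4, rate_fresh = 73.0
= (17.4 / 73.0) * 100
= 0.2384 * 100 = 23.84

23.84 %


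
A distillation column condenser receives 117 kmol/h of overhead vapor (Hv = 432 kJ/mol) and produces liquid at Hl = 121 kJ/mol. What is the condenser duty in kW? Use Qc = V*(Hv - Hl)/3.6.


Qc = 117 * (432 - 121) / 3.6 = 117 * 311 / 3.6 = 10110

10110 kW


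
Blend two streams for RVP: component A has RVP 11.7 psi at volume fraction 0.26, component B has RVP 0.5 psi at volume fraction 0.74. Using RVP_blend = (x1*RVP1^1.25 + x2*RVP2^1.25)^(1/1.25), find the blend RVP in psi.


Chevron index: RVP_blend = (sum xi*RVPi^1.25)^(1/1.25)
RVP^1.25 terms: 0.26 * 11.7^1.25 + 0.74 * 0.5^1.25 = 5.93721
RVP_blend = 5.93721^(1/1.25) = 4.158

4.158 psi


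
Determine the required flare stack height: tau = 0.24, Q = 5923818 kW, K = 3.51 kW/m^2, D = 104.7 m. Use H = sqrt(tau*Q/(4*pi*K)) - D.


tau*Q/(4*pi*K) = 0.24 * 5923818 / (4 * pi * 3.51) = 32232.6
sqrt(32232.6) = 179.534
H = 179.534 - 104.7 = 74.83

74.83 m


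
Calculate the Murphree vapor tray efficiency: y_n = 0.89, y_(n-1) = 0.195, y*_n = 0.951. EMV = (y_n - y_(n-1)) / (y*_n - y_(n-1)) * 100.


Murphree vapor efficiency: EMV = (y_n - y_(n-1)) / (y*_n - y_(n-1)) * 100
EMV = (0.89 - 0.195) / (0.951 - 0.195) * 100 = 0.695 / 0.756 * 100 = 91.93

91.93 %


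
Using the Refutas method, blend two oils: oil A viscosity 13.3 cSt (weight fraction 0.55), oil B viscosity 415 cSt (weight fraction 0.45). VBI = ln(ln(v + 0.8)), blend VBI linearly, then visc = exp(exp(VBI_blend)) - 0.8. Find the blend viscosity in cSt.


Refutas method: VBN_i = 14.534*ln(ln(visc_i + 0.8)) + 10.975, blended linearly by mass fraction; since VBN is linear in VBI_i = ln(ln(visc_i + 0.8)) and the fractions sum to 1, blend VBI directly: visc = exp(exp(VBI_blend)) - 0.8
VBI_1 = ln(ln(13.3 + 0.8)) = 0.973115
VBI_2 = ln(ln(415 + 0.8)) = 1.79678
VBI_blend = 0.55 * 0.973115 + 0.45 * 1.79678 = 1.34376
visc_blend = exp(exp(1.34376)) - 0.8 = 45.42

45.42 cSt


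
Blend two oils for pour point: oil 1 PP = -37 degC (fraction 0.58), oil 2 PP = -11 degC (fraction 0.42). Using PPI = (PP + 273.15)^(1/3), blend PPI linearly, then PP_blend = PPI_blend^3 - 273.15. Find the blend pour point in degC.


PPI_1 = (-37 + 273.15)^(1/3) = 6.181056
PPI_2 = (-11 + 273.15)^(1/3) = 6.400049
PPI_blend = 0.58 * 6.181056 + 0.42 * 6.400049 = 6.273033
PP_blend = 6.273033^3 - 273.15 = 246.8498 - 273.15 = -26.3

-26.3 degC


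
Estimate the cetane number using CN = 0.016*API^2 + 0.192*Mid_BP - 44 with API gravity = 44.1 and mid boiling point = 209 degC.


CN = 0.016 * 44.1^2 + 0.192 * 209 - 44
CN = 31.11696 + 40.128 - 44 = 27.24496

27.24496


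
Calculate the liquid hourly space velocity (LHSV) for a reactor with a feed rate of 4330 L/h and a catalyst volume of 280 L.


LHSV = volumetric feed rate / catalyst volume
= 4330 L/h / 280 L
= 15.46 h^-1

15.46 h^-1


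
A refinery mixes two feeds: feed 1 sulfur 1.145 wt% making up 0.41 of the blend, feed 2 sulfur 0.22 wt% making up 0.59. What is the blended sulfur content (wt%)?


Linear sulfur blending: S_blend = x1*S1 + x2*S2
Contribution 1: 0.41 * 1.145 = 0.46945 wt%
Contribution 2: 0.59 * 0.22 = 0.1298 wt%
S_blend = 0.46945 + 0.1298 = 0.59925

0.59925 wt%


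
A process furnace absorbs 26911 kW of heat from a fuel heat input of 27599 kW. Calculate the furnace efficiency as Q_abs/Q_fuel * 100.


Furnace efficiency = Q_absorbed / Q_fuel * 100
= 26911 / 27599 * 100 = 97.51

97.51 %


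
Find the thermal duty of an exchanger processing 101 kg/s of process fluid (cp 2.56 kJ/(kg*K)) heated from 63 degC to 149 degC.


Q = m_dot * cp * delta_T
delta_T = 149 - 63 = 86 K
Q = 101 * 2.56 * 86
= 258.56 * 86
= 22236.16 kW

22236.16 kW


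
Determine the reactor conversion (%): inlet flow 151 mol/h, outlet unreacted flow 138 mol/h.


X = (F_in - F_out) / F_in * 100
Moles reacted = 151 - 138 = 13
X = 13 / 151 * 100
= 0.08609 * 100
= 8.609 %

8.609 %


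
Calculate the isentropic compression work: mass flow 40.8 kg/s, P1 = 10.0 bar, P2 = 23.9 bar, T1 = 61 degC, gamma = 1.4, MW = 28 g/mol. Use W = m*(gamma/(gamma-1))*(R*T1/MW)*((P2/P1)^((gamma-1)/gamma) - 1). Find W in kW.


Isentropic work: W = m*(gamma/(gamma-1))*(R*T1/MW)*((P2/P1)^((gamma-1)/gamma) - 1)
T1 = 61 + 273.15 = 334.15 K
Pressure ratio = 23.9 / 10.0 = 2.39
Exponent = (1.4 - 1)/1.4 = 0.285714
(P2/P1)^exp - 1 = 2.39^0.285714 - 1 = 0.282666
W = 40.8 * 1.4 / 0.4 * 8.314 * 334.15 / 28 * 0.282666 = 4005

4005 kW


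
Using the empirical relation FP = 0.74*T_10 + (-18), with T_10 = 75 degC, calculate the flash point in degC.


FP = 0.74 * 75 + (-18) = 37.5

37.5 degC


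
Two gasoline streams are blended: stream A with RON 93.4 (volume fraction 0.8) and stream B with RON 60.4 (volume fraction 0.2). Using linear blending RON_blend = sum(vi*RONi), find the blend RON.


Linear blending: RON_blend = sum(vi * RONi)
Contribution 1: 0.8 * 93.4 = 74.72
Contribution 2: 0.2 * 60.4 = 12.08
RON_blend = 74.72 + 12.08 = 86.8

86.8


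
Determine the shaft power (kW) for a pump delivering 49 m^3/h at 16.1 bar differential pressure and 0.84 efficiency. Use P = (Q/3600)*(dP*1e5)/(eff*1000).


Q = 49 / 3600 = 0.0136111 m^3/s
P = 0.0136111 * (16.1 * 1e5) / 0.84 / 1000 = 26.09

26.09 kW


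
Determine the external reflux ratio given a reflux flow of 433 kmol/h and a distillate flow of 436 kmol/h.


Reflux ratio definition: R = L / D (liquid returned / distillate withdrawn)
L = 433 kmol/h, D = 436 kmol/h
R = 433 / 436 = 0.9931

0.9931


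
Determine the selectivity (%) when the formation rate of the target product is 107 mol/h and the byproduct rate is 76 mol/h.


Selectivity = desired / (desired + undesired) * 100
Total products = 107 + 76 = 183 mol/h
S = 107 / 183 * 100
= 0.5847 * 100
= 58.47 %

58.47 %


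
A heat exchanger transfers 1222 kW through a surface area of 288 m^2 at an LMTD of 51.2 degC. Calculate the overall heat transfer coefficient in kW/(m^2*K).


From Q = U*A*LMTD, U = Q / (A * LMTD)
U = 1222 / (288 * 51.2) = 1222 / 14745.6 = 0.08287

0.08287 kW/(m^2*K)


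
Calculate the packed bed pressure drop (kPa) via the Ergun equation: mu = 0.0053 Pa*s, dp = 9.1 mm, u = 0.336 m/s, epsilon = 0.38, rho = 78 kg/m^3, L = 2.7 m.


dp = 9.1 mm = 0.0091 m
Viscous term = 150*0.0053*0.336*(1-0.38)^2 / (0.0091^2*0.38^3) = 22597.3
Inertial term = 1.75*78*0.336^2*(1-0.38) / (0.0091*0.38^3) = 19134.2
dP/L = 22597.3 + 19134.2 = 41731.5 Pa/m
dP = 41731.5 * 2.7 / 1000 = 112.7 kPa

112.7 kPa


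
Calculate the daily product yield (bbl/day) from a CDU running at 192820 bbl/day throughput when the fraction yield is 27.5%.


Crude throughput = 192820 bbl/day
Fraction yield = 27.5%
yield = throughput * fraction / 100
yield = 192820 * 27.5 / 100 = 53025.5

53025.5 bbl/day


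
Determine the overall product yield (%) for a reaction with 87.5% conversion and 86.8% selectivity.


Overall yield = conversion (%) * selectivity (%) / 100
Conversion = 87.5%, Selectivity = 86.8%
Y = 87.5 * 86.8 / 100
= 75.95 %

75.95 %


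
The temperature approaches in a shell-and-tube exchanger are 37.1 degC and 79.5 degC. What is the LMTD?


LMTD = (dT1 - dT2) / ln(dT1/dT2)
= (37.1 - 79.5) / ln(37.1 / 79.5) = -42.4 / -0.76214 = 55.63

55.63 degC


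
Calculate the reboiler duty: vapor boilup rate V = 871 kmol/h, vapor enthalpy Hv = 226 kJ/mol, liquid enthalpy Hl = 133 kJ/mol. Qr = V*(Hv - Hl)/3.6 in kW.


Qr = 871 * (226 - 133) / 3.6 = 871 * 93 / 3.6 = 22500

22500 kW


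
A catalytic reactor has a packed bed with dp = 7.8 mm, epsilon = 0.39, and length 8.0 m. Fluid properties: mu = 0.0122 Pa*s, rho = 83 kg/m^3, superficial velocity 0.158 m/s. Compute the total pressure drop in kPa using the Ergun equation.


dp = 7.8 mm = 0.0078 m
Viscous term = 150*0.0122*0.158*(1-0.39)^2 / (0.0078^2*0.39^3) = 29811.6
Inertial term = 1.75*83*0.158^2*(1-0.39) / (0.0078*0.39^3) = 4780.48
dP/L = 29811.6 + 4780.48 = 34592.1 Pa/m
dP = 34592.1 * 8.0 / 1000 = 276.7 kPa

276.7 kPa


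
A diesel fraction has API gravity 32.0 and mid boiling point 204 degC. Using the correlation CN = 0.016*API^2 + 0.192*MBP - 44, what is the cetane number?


CN = 0.016 * 32.0^2 + 0.192 * 204 - 44
CN = 16.384 + 39.168 - 44 = 11.552

11.552


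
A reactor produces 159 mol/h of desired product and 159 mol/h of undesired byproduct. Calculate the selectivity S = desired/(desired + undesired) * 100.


Selectivity = desired / (desired + undesired) * 100
Total products = 159 + 159 = 318 mol/h
S = 159 / 318 * 100
= 0.5000 * 100
= 50.00 %

50.00 %


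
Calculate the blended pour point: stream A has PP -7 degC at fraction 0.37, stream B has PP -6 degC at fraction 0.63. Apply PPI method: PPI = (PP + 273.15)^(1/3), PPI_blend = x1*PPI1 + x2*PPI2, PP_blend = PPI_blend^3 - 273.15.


PPI_1 = (-7 + 273.15)^(1/3) = 6.432436
PPI_2 = (-6 + 273.15)^(1/3) = 6.440482
PPI_blend = 0.37 * 6.432436 + 0.63 * 6.440482 = 6.437505
PP_blend = 6.437505^3 - 273.15 = 266.7797 - 273.15 = -6.37

-6.37 degC


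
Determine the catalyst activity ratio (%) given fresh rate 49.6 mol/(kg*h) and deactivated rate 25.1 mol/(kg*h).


Activity (%) = (rate_used / rate_fresh) * 100
rate_used = 25.1, rate_fresh = 49.6
= (25.1 / 49.6) * 100
= 0.5060 * 100 = 50.60

50.60 %


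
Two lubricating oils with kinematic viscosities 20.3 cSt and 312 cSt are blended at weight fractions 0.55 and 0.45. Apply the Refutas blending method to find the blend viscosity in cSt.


Refutas method: VBN_i = 14.534*ln(ln(visc_i + 0.8)) + 10.975, blended linearly by mass fraction; since VBN is linear in VBI_i = ln(ln(visc_i + 0.8)) and the fractions sum to 1, blend VBI directly: visc = exp(exp(VBI_blend)) - 0.8
VBI_1 = ln(ln(20.3 + 0.8)) = 1.1149
VBI_2 = ln(ln(312 + 0.8)) = 1.74843
VBI_blend = 0.55 * 1.1149 + 0.45 * 1.74843 = 1.39999
visc_blend = exp(exp(1.39999)) - 0.8 = 56.89

56.89 cSt


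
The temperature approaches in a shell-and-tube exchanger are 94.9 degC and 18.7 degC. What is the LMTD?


LMTD = (dT1 - dT2) / ln(dT1/dT2)
= (94.9 - 18.7) / ln(94.9 / 18.7) = 76.2 / 1.6243 = 46.91

46.91 degC


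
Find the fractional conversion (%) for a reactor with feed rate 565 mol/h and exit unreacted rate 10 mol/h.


X = (F_in - F_out) / F_in * 100
Moles reacted = 565 - 10 = 555
X = 555 / 565 * 100
= 0.9823 * 100
= 98.23 %

98.23 %


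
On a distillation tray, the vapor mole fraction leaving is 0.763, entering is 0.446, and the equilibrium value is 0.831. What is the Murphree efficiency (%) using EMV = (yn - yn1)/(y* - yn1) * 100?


Murphree vapor efficiency: EMV = (y_n - y_(n-1)) / (y*_n - y_(n-1)) * 100
EMV = (0.763 - 0.446) / (0.831 - 0.446) * 100 = 0.317 / 0.385 * 100 = 82.34

82.34 %


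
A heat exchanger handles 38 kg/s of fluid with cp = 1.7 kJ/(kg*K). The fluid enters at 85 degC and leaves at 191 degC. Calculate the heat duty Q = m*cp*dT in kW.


Q = m_dot * cp * delta_T
delta_T = 191 - 85 = 106 K
Q = 38 * 1.7 * 106
= 64.6 * 106
= 6847.6 kW

6847.6 kW


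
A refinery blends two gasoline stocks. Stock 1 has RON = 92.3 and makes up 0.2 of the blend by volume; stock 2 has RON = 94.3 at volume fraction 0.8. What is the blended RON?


Linear blending: RON_blend = sum(vi * RONi)
Contribution 1: 0.2 * 92.3 = 18.46
Contribution 2: 0.8 * 94.3 = 75.44
RON_blend = 18.46 + 75.44 = 93.9

93.9


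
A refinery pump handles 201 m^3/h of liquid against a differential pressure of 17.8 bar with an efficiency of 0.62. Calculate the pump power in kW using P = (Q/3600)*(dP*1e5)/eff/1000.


Q = 201 / 3600 = 0.0558333 m^3/s
P = 0.0558333 * (17.8 * 1e5) / 0.62 / 1000 = 160.3

160.3 kW


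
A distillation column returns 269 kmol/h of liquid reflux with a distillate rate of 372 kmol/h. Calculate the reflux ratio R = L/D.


Reflux ratio definition: R = L / D (liquid returned / distillate withdrawn)
L = 269 kmol/h, D = 372 kmol/h
R = 269 / 372 = 0.7231

0.7231


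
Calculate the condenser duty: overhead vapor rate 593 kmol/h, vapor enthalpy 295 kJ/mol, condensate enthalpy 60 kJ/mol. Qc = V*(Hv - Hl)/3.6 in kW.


Qc = 593 * (295 - 60) / 3.6 = 593 * 235 / 3.6 = 38710

38710 kW


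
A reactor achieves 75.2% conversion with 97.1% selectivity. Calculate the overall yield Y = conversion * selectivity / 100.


Overall yield = conversion (%) * selectivity (%) / 100
Conversion = 75.2%, Selectivity = 97.1%
Y = 75.2 * 97.1 / 100
= 73.0192 %

73.0192 %


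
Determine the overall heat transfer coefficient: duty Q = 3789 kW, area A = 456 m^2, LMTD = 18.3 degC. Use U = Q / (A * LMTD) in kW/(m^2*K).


From Q = U*A*LMTD, U = Q / (A * LMTD)
U = 3789 / (456 * 18.3) = 3789 / 8344.8 = 0.4541

0.4541 kW/(m^2*K)


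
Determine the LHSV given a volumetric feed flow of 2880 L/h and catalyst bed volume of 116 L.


LHSV = volumetric feed rate / catalyst volume
= 2880 L/h / 116 L
= 24.83 h^-1

24.83 h^-1


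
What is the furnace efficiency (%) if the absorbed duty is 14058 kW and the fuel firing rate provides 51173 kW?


Furnace efficiency = Q_absorbed / Q_fuel * 100
= 14058 / 51173 * 100 = 27.47

27.47 %


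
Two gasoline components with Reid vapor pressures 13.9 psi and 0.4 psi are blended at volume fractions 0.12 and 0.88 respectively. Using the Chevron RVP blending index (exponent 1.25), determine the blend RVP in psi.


Chevron index: RVP_blend = (sum xi*RVPi^1.25)^(1/1.25)
RVP^1.25 terms: 0.12 * 13.9^1.25 + 0.88 * 0.4^1.25 = 3.50063
RVP_blend = 3.50063^(1/1.25) = 2.725

2.725 psi


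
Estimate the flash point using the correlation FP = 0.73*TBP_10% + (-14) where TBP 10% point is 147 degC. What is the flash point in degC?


FP = 0.73 * 147 + (-14) = 93.31

93.31 degC


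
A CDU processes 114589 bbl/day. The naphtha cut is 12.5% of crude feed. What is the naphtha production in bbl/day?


Crude throughput = 114589 bbl/day
Fraction yield = 12.5%
yield = throughput * fraction / 100
yield = 114589 * 12.5 / 100 = 14323.625

14323.625 bbl/day


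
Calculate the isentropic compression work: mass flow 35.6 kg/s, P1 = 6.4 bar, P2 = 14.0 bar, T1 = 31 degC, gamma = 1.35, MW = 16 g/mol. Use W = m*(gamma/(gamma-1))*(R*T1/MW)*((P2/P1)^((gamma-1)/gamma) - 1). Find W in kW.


Isentropic work: W = m*(gamma/(gamma-1))*(R*T1/MW)*((P2/P1)^((gamma-1)/gamma) - 1)
T1 = 31 + 273.15 = 304.15 K
Pressure ratio = 14.0 / 6.4 = 2.1875
Exponent = (1.35 - 1)/1.35 = 0.259259
(P2/P1)^exp - 1 = 2.1875^0.259259 - 1 = 0.224996
W = 35.6 * 1.35 / 0.35 * 8.314 * 304.15 / 16 * 0.224996 = 4883

4883 kW


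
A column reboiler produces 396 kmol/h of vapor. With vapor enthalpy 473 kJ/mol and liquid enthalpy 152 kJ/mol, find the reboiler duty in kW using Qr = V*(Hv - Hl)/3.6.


Qr = 396 * (473 - 152) / 3.6 = 396 * 321 / 3.6 = 35310

35310 kW


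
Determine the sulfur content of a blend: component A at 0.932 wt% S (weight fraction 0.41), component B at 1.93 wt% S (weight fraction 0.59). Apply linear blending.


Linear sulfur blending: S_blend = x1*S1 + x2*S2
Contribution 1: 0.41 * 0.932 = 0.38212 wt%
Contribution 2: 0.59 * 1.93 = 1.1387 wt%
S_blend = 0.38212 + 1.1387 = 1.52082

1.52082 wt%


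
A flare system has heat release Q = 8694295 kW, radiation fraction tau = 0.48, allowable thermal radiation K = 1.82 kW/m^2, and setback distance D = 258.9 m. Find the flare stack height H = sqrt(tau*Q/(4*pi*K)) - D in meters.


tau*Q/(4*pi*K) = 0.48 * 8694295 / (4 * pi * 1.82) = 182471
sqrt(182471) = 427.166
H = 427.166 - 258.9 = 168.3

168.3 m


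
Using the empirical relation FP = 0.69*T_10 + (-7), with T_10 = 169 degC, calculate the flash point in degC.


FP = 0.69 * 169 + (-7) = 109.61

109.61 degC


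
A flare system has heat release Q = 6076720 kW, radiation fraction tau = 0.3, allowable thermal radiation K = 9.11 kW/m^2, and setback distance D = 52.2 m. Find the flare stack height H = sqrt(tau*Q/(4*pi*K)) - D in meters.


tau*Q/(4*pi*K) = 0.3 * 6076720 / (4 * pi * 9.11) = 15924.4
sqrt(15924.4) = 126.192
H = 126.192 - 52.2 = 73.99

73.99 m


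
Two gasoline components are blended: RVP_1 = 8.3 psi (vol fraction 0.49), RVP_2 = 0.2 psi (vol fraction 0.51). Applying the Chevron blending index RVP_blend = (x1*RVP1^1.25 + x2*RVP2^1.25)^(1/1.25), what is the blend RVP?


Chevron index: RVP_blend = (sum xi*RVPi^1.25)^(1/1.25)
RVP^1.25 terms: 0.49 * 8.3^1.25 + 0.51 * 0.2^1.25 = 6.9713
RVP_blend = 6.9713^(1/1.25) = 4.728

4.728 psi


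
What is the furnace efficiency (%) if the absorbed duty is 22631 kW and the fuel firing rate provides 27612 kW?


Furnace efficiency = Q_absorbed / Q_fuel * 100
= 22631 / 27612 * 100 = 81.96

81.96 %


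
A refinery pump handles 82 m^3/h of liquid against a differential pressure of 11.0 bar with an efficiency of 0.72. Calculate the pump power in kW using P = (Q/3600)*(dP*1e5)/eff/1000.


Q = 82 / 3600 = 0.0227778 m^3/s
P = 0.0227778 * (11.0 * 1e5) / 0.72 / 1000 = 34.80

34.80 kW


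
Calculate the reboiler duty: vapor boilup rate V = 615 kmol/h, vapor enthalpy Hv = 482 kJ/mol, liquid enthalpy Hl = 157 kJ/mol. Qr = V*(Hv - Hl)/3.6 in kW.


Qr = 615 * (482 - 157) / 3.6 = 615 * 325 / 3.6 = 55520

55520 kW


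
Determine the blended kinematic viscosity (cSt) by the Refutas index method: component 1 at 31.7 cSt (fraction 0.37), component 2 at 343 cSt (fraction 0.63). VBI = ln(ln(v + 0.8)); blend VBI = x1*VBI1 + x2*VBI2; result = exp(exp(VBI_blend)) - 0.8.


Refutas method: VBN_i = 14.534*ln(ln(visc_i + 0.8)) + 10.975, blended linearly by mass fraction; since VBN is linear in VBI_i = ln(ln(visc_i + 0.8)) and the fractions sum to 1, blend VBI directly: visc = exp(exp(VBI_blend)) - 0.8
VBI_1 = ln(ln(31.7 + 0.8)) = 1.24739
VBI_2 = ln(ln(343 + 0.8)) = 1.76474
VBI_blend = 0.37 * 1.24739 + 0.63 * 1.76474 = 1.57332
visc_blend = exp(exp(1.57332)) - 0.8 = 123.5

123.5 cSt


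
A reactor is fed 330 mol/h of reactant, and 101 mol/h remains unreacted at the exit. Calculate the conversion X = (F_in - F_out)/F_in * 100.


X = (F_in - F_out) / F_in * 100
Moles reacted = 330 - 101 = 229
X = 229 / 330 * 100
= 0.6939 * 100
= 69.39 %

69.39 %


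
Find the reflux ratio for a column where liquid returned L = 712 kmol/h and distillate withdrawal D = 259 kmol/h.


Reflux ratio definition: R = L / D (liquid returned / distillate withdrawn)
L = 712 kmol/h, D = 259 kmol/h
R = 712 / 259 = 2.749

2.749


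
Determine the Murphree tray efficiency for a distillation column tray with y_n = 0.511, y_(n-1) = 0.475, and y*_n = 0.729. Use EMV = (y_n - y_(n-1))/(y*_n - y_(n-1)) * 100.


Murphree vapor efficiency: EMV = (y_n - y_(n-1)) / (y*_n - y_(n-1)) * 100
EMV = (0.511 - 0.475) / (0.729 - 0.475) * 100 = 0.036 / 0.254 * 100 = 14.17

14.17 %


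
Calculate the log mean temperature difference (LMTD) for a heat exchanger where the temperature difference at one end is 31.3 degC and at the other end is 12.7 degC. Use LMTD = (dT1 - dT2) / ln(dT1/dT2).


LMTD = (dT1 - dT2) / ln(dT1/dT2)
= (31.3 - 12.7) / ln(31.3 / 12.7) = 18.6 / 0.902016 = 20.62

20.62 degC


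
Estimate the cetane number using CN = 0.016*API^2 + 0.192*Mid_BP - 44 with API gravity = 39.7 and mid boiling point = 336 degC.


CN = 0.016 * 39.7^2 + 0.192 * 336 - 44
CN = 25.21744 + 64.512 - 44 = 45.72944

45.72944


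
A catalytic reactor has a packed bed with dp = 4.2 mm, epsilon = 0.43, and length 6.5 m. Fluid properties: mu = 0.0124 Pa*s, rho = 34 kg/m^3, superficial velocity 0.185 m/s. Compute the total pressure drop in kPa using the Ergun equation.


dp = 4.2 mm = 0.0042 m
Viscous term = 150*0.0124*0.185*(1-0.43)^2 / (0.0042^2*0.43^3) = 79713.2
Inertial term = 1.75*34*0.185^2*(1-0.43) / (0.0042*0.43^3) = 3476.01
dP/L = 79713.2 + 3476.01 = 83189.2 Pa/m
dP = 83189.2 * 6.5 / 1000 = 540.7 kPa

540.7 kPa


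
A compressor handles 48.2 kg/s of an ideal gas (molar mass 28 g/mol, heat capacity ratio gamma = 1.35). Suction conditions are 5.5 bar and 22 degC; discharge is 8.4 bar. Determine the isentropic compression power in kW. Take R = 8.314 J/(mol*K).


Isentropic work: W = m*(gamma/(gamma-1))*(R*T1/MW)*((P2/P1)^((gamma-1)/gamma) - 1)
T1 = 22 + 273.15 = 295.15 K
Pressure ratio = 8.4 / 5.5 = 1.52727
Exponent = (1.35 - 1)/1.35 = 0.259259
(P2/P1)^exp - 1 = 1.52727^0.259259 - 1 = 0.116045
W = 48.2 * 1.35 / 0.35 * 8.314 * 295.15 / 28 * 0.116045 = 1891

1891 kW


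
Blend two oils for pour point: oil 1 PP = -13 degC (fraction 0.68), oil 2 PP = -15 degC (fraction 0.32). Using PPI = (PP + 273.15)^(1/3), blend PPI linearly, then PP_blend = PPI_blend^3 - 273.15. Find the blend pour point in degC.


PPI_1 = (-13 + 273.15)^(1/3) = 6.383731
PPI_2 = (-15 + 273.15)^(1/3) = 6.36733
PPI_blend = 0.68 * 6.383731 + 0.32 * 6.36733 = 6.378483
PP_blend = 6.378483^3 - 273.15 = 259.5089 - 273.15 = -13.64

-13.64 degC


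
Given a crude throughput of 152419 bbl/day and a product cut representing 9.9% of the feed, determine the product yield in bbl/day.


Crude throughput = 152419 bbl/day
Fraction yield = 9.9%
yield = throughput * fraction / 100
yield = 152419 * 9.9 / 100 = 15089.481

15089.481 bbl/day


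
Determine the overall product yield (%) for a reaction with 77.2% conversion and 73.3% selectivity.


Overall yield = conversion (%) * selectivity (%) / 100
Conversion = 77.2%, Selectivity = 73.3%
Y = 77.2 * 73.3 / 100
= 56.5876 %

56.5876 %


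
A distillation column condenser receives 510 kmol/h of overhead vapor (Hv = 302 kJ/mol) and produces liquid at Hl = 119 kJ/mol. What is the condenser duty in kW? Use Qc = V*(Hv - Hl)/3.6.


Qc = 510 * (302 - 119) / 3.6 = 510 * 183 / 3.6 = 25920

25920 kW


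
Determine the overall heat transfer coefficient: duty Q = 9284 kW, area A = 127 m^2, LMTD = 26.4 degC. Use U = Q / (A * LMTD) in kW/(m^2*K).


From Q = U*A*LMTD, U = Q / (A * LMTD)
U = 9284 / (127 * 26.4) = 9284 / 3352.8 = 2.769

2.769 kW/(m^2*K)


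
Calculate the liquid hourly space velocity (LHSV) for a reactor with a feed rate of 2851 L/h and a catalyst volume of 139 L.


LHSV = volumetric feed rate / catalyst volume
= 2851 L/h / 139 L
= 20.51 h^-1

20.51 h^-1


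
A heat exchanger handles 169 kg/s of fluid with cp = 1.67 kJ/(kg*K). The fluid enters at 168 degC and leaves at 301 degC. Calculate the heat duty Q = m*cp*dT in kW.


Q = m_dot * cp * delta_T
delta_T = 301 - 168 = 133 K
Q = 169 * 1.67 * 133
= 282.23 * 133
= 37536.59 kW

37536.59 kW


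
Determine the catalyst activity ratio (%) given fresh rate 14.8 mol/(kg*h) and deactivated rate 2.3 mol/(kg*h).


Activity (%) = (rate_used / rate_fresh) * 100
rate_used = 2.3, rate_fresh = 14.8
= (2.3 / 14.8) * 100
= 0.1554 * 100 = 15.54

15.54 %


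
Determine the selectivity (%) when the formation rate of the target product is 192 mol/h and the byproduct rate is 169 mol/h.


Selectivity = desired / (desired + undesired) * 100
Total products = 192 + 169 = 361 mol/h
S = 192 / 361 * 100
= 0.5319 * 100
= 53.19 %

53.19 %


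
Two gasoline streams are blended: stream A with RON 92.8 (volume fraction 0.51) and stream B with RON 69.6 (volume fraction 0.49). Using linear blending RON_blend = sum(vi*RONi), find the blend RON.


Linear blending: RON_blend = sum(vi * RONi)
Contribution 1: 0.51 * 92.8 = 47.328
Contribution 2: 0.49 * 69.6 = 34.104
RON_blend = 47.328 + 34.104 = 81.432

81.432


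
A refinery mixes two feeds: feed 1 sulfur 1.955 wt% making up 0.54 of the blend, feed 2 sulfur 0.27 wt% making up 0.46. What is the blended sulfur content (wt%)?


Linear sulfur blending: S_blend = x1*S1 + x2*S2
Contribution 1: 0.54 * 1.955 = 1.0557 wt%
Contribution 2: 0.46 * 0.27 = 0.1242 wt%
S_blend = 1.0557 + 0.1242 = 1.1799

1.1799 wt%


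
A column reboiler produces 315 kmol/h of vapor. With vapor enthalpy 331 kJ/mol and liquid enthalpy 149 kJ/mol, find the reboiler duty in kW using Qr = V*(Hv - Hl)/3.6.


Qr = 315 * (331 - 149) / 3.6 = 315 * 182 / 3.6 = 15920

15920 kW


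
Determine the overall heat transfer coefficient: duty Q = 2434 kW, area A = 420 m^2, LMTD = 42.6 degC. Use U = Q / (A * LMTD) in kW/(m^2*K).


From Q = U*A*LMTD, U = Q / (A * LMTD)
U = 2434 / (420 * 42.6) = 2434 / 17892 = 0.1360

0.1360 kW/(m^2*K)


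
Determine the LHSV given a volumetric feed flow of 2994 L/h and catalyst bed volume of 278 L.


LHSV = volumetric feed rate / catalyst volume
= 2994 L/h / 278 L
= 10.77 h^-1

10.77 h^-1


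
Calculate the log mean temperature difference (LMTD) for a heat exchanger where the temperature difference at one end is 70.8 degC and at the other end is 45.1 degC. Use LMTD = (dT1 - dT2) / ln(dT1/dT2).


LMTD = (dT1 - dT2) / ln(dT1/dT2)
= (70.8 - 45.1) / ln(70.8 / 45.1) = 25.7 / 0.450977 = 56.99

56.99 degC
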